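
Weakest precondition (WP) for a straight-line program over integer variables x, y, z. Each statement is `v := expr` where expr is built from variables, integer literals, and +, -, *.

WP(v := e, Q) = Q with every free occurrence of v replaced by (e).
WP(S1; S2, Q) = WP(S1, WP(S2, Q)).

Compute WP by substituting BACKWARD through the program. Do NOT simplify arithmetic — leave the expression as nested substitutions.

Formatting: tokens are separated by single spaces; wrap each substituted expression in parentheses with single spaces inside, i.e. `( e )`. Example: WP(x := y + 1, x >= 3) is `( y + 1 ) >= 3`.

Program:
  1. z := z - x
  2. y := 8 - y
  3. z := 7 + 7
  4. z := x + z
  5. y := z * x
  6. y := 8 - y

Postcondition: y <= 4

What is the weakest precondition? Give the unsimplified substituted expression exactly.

post: y <= 4
stmt 6: y := 8 - y  -- replace 1 occurrence(s) of y with (8 - y)
  => ( 8 - y ) <= 4
stmt 5: y := z * x  -- replace 1 occurrence(s) of y with (z * x)
  => ( 8 - ( z * x ) ) <= 4
stmt 4: z := x + z  -- replace 1 occurrence(s) of z with (x + z)
  => ( 8 - ( ( x + z ) * x ) ) <= 4
stmt 3: z := 7 + 7  -- replace 1 occurrence(s) of z with (7 + 7)
  => ( 8 - ( ( x + ( 7 + 7 ) ) * x ) ) <= 4
stmt 2: y := 8 - y  -- replace 0 occurrence(s) of y with (8 - y)
  => ( 8 - ( ( x + ( 7 + 7 ) ) * x ) ) <= 4
stmt 1: z := z - x  -- replace 0 occurrence(s) of z with (z - x)
  => ( 8 - ( ( x + ( 7 + 7 ) ) * x ) ) <= 4

Answer: ( 8 - ( ( x + ( 7 + 7 ) ) * x ) ) <= 4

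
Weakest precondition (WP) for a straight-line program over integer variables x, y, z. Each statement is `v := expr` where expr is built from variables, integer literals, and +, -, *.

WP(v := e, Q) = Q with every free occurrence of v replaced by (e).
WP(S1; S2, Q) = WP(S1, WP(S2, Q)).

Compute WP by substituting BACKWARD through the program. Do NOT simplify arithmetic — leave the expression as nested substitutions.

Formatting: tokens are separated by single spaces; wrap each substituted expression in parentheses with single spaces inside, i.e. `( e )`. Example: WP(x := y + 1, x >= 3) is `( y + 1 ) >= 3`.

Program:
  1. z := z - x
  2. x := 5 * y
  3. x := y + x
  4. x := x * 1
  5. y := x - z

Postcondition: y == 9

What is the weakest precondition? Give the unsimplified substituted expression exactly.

post: y == 9
stmt 5: y := x - z  -- replace 1 occurrence(s) of y with (x - z)
  => ( x - z ) == 9
stmt 4: x := x * 1  -- replace 1 occurrence(s) of x with (x * 1)
  => ( ( x * 1 ) - z ) == 9
stmt 3: x := y + x  -- replace 1 occurrence(s) of x with (y + x)
  => ( ( ( y + x ) * 1 ) - z ) == 9
stmt 2: x := 5 * y  -- replace 1 occurrence(s) of x with (5 * y)
  => ( ( ( y + ( 5 * y ) ) * 1 ) - z ) == 9
stmt 1: z := z - x  -- replace 1 occurrence(s) of z with (z - x)
  => ( ( ( y + ( 5 * y ) ) * 1 ) - ( z - x ) ) == 9

Answer: ( ( ( y + ( 5 * y ) ) * 1 ) - ( z - x ) ) == 9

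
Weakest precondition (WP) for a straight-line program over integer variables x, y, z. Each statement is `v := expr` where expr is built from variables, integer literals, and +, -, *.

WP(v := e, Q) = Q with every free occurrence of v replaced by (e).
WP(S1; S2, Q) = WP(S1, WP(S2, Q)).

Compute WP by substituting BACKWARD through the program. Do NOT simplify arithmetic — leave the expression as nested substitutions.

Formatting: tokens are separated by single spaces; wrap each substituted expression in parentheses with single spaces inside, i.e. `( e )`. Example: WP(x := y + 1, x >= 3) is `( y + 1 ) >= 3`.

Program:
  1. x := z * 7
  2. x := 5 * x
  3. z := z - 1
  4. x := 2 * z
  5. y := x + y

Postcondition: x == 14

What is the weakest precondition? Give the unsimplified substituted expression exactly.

post: x == 14
stmt 5: y := x + y  -- replace 0 occurrence(s) of y with (x + y)
  => x == 14
stmt 4: x := 2 * z  -- replace 1 occurrence(s) of x with (2 * z)
  => ( 2 * z ) == 14
stmt 3: z := z - 1  -- replace 1 occurrence(s) of z with (z - 1)
  => ( 2 * ( z - 1 ) ) == 14
stmt 2: x := 5 * x  -- replace 0 occurrence(s) of x with (5 * x)
  => ( 2 * ( z - 1 ) ) == 14
stmt 1: x := z * 7  -- replace 0 occurrence(s) of x with (z * 7)
  => ( 2 * ( z - 1 ) ) == 14

Answer: ( 2 * ( z - 1 ) ) == 14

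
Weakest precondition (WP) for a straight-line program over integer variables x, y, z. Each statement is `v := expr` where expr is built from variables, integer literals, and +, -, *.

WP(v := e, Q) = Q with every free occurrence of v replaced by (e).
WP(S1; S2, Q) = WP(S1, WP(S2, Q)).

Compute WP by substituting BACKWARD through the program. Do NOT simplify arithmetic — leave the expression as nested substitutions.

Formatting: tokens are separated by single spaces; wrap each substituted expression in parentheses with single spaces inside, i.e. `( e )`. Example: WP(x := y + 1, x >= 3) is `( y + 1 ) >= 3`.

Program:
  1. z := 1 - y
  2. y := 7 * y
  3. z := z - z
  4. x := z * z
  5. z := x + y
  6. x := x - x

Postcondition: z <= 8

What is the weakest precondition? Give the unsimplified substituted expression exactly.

Answer: ( ( ( ( 1 - y ) - ( 1 - y ) ) * ( ( 1 - y ) - ( 1 - y ) ) ) + ( 7 * y ) ) <= 8

Derivation:
post: z <= 8
stmt 6: x := x - x  -- replace 0 occurrence(s) of x with (x - x)
  => z <= 8
stmt 5: z := x + y  -- replace 1 occurrence(s) of z with (x + y)
  => ( x + y ) <= 8
stmt 4: x := z * z  -- replace 1 occurrence(s) of x with (z * z)
  => ( ( z * z ) + y ) <= 8
stmt 3: z := z - z  -- replace 2 occurrence(s) of z with (z - z)
  => ( ( ( z - z ) * ( z - z ) ) + y ) <= 8
stmt 2: y := 7 * y  -- replace 1 occurrence(s) of y with (7 * y)
  => ( ( ( z - z ) * ( z - z ) ) + ( 7 * y ) ) <= 8
stmt 1: z := 1 - y  -- replace 4 occurrence(s) of z with (1 - y)
  => ( ( ( ( 1 - y ) - ( 1 - y ) ) * ( ( 1 - y ) - ( 1 - y ) ) ) + ( 7 * y ) ) <= 8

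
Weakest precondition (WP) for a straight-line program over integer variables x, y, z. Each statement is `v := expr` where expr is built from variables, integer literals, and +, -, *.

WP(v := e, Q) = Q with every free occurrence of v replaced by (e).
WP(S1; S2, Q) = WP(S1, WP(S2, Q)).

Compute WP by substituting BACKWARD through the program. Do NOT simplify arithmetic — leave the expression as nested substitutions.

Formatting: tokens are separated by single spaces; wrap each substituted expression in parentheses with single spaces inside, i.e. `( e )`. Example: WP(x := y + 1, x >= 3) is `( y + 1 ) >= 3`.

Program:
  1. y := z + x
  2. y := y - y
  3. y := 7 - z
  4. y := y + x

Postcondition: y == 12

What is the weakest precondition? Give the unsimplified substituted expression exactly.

post: y == 12
stmt 4: y := y + x  -- replace 1 occurrence(s) of y with (y + x)
  => ( y + x ) == 12
stmt 3: y := 7 - z  -- replace 1 occurrence(s) of y with (7 - z)
  => ( ( 7 - z ) + x ) == 12
stmt 2: y := y - y  -- replace 0 occurrence(s) of y with (y - y)
  => ( ( 7 - z ) + x ) == 12
stmt 1: y := z + x  -- replace 0 occurrence(s) of y with (z + x)
  => ( ( 7 - z ) + x ) == 12

Answer: ( ( 7 - z ) + x ) == 12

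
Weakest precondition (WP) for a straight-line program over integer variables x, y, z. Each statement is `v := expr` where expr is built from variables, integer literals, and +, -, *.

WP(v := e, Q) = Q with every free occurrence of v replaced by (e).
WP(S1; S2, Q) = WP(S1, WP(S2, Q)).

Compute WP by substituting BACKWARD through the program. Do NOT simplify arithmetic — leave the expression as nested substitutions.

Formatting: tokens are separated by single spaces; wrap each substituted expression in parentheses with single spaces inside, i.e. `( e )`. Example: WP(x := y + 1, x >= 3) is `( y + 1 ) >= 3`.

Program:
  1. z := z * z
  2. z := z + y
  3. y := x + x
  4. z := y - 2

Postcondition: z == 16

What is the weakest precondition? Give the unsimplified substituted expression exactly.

Answer: ( ( x + x ) - 2 ) == 16

Derivation:
post: z == 16
stmt 4: z := y - 2  -- replace 1 occurrence(s) of z with (y - 2)
  => ( y - 2 ) == 16
stmt 3: y := x + x  -- replace 1 occurrence(s) of y with (x + x)
  => ( ( x + x ) - 2 ) == 16
stmt 2: z := z + y  -- replace 0 occurrence(s) of z with (z + y)
  => ( ( x + x ) - 2 ) == 16
stmt 1: z := z * z  -- replace 0 occurrence(s) of z with (z * z)
  => ( ( x + x ) - 2 ) == 16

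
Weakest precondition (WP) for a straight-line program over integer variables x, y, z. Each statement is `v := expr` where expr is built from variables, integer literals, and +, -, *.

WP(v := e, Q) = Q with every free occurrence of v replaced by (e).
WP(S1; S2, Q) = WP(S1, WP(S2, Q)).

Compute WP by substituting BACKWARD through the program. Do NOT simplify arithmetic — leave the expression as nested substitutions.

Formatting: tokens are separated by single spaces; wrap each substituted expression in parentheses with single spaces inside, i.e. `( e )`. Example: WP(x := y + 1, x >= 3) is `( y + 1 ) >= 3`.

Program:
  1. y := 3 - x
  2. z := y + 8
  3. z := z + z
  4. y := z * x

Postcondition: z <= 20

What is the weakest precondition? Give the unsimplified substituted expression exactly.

Answer: ( ( ( 3 - x ) + 8 ) + ( ( 3 - x ) + 8 ) ) <= 20

Derivation:
post: z <= 20
stmt 4: y := z * x  -- replace 0 occurrence(s) of y with (z * x)
  => z <= 20
stmt 3: z := z + z  -- replace 1 occurrence(s) of z with (z + z)
  => ( z + z ) <= 20
stmt 2: z := y + 8  -- replace 2 occurrence(s) of z with (y + 8)
  => ( ( y + 8 ) + ( y + 8 ) ) <= 20
stmt 1: y := 3 - x  -- replace 2 occurrence(s) of y with (3 - x)
  => ( ( ( 3 - x ) + 8 ) + ( ( 3 - x ) + 8 ) ) <= 20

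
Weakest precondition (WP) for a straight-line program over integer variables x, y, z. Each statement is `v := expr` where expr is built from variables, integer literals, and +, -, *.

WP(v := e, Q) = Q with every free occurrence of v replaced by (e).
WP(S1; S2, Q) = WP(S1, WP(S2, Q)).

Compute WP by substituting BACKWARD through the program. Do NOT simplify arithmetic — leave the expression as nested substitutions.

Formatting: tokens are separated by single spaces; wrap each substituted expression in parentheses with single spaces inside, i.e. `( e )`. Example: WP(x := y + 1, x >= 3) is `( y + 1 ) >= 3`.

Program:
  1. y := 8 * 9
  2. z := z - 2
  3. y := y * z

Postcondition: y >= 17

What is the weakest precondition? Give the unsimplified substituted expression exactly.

Answer: ( ( 8 * 9 ) * ( z - 2 ) ) >= 17

Derivation:
post: y >= 17
stmt 3: y := y * z  -- replace 1 occurrence(s) of y with (y * z)
  => ( y * z ) >= 17
stmt 2: z := z - 2  -- replace 1 occurrence(s) of z with (z - 2)
  => ( y * ( z - 2 ) ) >= 17
stmt 1: y := 8 * 9  -- replace 1 occurrence(s) of y with (8 * 9)
  => ( ( 8 * 9 ) * ( z - 2 ) ) >= 17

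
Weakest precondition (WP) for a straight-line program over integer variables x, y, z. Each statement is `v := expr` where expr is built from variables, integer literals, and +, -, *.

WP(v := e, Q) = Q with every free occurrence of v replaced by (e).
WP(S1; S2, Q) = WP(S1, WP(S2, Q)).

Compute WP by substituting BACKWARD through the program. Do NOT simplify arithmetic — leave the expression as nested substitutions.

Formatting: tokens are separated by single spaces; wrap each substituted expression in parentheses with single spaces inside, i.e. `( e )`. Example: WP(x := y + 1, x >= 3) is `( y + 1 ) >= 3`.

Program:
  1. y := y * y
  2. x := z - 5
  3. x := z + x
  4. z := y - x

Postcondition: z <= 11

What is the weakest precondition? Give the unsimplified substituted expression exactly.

Answer: ( ( y * y ) - ( z + ( z - 5 ) ) ) <= 11

Derivation:
post: z <= 11
stmt 4: z := y - x  -- replace 1 occurrence(s) of z with (y - x)
  => ( y - x ) <= 11
stmt 3: x := z + x  -- replace 1 occurrence(s) of x with (z + x)
  => ( y - ( z + x ) ) <= 11
stmt 2: x := z - 5  -- replace 1 occurrence(s) of x with (z - 5)
  => ( y - ( z + ( z - 5 ) ) ) <= 11
stmt 1: y := y * y  -- replace 1 occurrence(s) of y with (y * y)
  => ( ( y * y ) - ( z + ( z - 5 ) ) ) <= 11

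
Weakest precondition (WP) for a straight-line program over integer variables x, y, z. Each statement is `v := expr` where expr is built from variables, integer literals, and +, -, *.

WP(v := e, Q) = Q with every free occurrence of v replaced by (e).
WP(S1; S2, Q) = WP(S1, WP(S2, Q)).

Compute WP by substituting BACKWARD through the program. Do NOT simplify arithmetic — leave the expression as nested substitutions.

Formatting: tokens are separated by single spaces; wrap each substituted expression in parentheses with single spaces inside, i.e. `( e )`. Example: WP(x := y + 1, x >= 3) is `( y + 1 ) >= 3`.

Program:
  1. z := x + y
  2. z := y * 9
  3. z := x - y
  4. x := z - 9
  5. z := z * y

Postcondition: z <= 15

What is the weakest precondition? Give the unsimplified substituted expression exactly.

post: z <= 15
stmt 5: z := z * y  -- replace 1 occurrence(s) of z with (z * y)
  => ( z * y ) <= 15
stmt 4: x := z - 9  -- replace 0 occurrence(s) of x with (z - 9)
  => ( z * y ) <= 15
stmt 3: z := x - y  -- replace 1 occurrence(s) of z with (x - y)
  => ( ( x - y ) * y ) <= 15
stmt 2: z := y * 9  -- replace 0 occurrence(s) of z with (y * 9)
  => ( ( x - y ) * y ) <= 15
stmt 1: z := x + y  -- replace 0 occurrence(s) of z with (x + y)
  => ( ( x - y ) * y ) <= 15

Answer: ( ( x - y ) * y ) <= 15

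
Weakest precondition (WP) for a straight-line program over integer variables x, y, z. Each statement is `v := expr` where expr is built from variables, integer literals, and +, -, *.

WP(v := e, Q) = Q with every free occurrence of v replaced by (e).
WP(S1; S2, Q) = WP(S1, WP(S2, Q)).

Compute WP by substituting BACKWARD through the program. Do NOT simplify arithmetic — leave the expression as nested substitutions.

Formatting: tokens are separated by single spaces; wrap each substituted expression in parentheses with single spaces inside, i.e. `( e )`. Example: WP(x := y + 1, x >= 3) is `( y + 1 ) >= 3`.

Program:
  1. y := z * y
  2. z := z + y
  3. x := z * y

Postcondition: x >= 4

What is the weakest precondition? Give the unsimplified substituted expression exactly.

Answer: ( ( z + ( z * y ) ) * ( z * y ) ) >= 4

Derivation:
post: x >= 4
stmt 3: x := z * y  -- replace 1 occurrence(s) of x with (z * y)
  => ( z * y ) >= 4
stmt 2: z := z + y  -- replace 1 occurrence(s) of z with (z + y)
  => ( ( z + y ) * y ) >= 4
stmt 1: y := z * y  -- replace 2 occurrence(s) of y with (z * y)
  => ( ( z + ( z * y ) ) * ( z * y ) ) >= 4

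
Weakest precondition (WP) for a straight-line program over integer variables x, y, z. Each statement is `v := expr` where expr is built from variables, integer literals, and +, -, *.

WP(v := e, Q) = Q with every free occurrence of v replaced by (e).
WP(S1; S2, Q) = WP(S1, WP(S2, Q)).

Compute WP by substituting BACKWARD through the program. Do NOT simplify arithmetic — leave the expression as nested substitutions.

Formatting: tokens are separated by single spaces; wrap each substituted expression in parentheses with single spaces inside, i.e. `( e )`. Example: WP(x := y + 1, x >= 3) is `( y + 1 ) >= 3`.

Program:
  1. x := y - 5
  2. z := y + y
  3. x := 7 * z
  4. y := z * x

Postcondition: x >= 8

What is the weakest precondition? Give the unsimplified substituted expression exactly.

post: x >= 8
stmt 4: y := z * x  -- replace 0 occurrence(s) of y with (z * x)
  => x >= 8
stmt 3: x := 7 * z  -- replace 1 occurrence(s) of x with (7 * z)
  => ( 7 * z ) >= 8
stmt 2: z := y + y  -- replace 1 occurrence(s) of z with (y + y)
  => ( 7 * ( y + y ) ) >= 8
stmt 1: x := y - 5  -- replace 0 occurrence(s) of x with (y - 5)
  => ( 7 * ( y + y ) ) >= 8

Answer: ( 7 * ( y + y ) ) >= 8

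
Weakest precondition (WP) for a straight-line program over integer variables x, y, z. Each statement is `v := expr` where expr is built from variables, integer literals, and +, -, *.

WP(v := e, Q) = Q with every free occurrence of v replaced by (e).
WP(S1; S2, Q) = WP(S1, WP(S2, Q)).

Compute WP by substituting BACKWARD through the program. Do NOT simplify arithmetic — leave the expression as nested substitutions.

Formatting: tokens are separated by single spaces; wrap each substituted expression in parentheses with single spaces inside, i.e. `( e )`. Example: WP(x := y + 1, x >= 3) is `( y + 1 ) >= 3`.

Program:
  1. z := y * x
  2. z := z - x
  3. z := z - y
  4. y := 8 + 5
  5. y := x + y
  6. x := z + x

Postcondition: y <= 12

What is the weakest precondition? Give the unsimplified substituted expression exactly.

Answer: ( x + ( 8 + 5 ) ) <= 12

Derivation:
post: y <= 12
stmt 6: x := z + x  -- replace 0 occurrence(s) of x with (z + x)
  => y <= 12
stmt 5: y := x + y  -- replace 1 occurrence(s) of y with (x + y)
  => ( x + y ) <= 12
stmt 4: y := 8 + 5  -- replace 1 occurrence(s) of y with (8 + 5)
  => ( x + ( 8 + 5 ) ) <= 12
stmt 3: z := z - y  -- replace 0 occurrence(s) of z with (z - y)
  => ( x + ( 8 + 5 ) ) <= 12
stmt 2: z := z - x  -- replace 0 occurrence(s) of z with (z - x)
  => ( x + ( 8 + 5 ) ) <= 12
stmt 1: z := y * x  -- replace 0 occurrence(s) of z with (y * x)
  => ( x + ( 8 + 5 ) ) <= 12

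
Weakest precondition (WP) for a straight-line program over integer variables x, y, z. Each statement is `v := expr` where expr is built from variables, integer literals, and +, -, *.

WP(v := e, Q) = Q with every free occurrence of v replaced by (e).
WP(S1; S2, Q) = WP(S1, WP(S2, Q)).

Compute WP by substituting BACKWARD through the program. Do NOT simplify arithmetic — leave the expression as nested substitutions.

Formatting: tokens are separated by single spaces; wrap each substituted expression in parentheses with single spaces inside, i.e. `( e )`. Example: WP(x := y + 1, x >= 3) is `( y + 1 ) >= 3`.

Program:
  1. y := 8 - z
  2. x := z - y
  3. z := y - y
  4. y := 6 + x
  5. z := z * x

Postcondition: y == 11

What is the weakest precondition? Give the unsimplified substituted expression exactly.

Answer: ( 6 + ( z - ( 8 - z ) ) ) == 11

Derivation:
post: y == 11
stmt 5: z := z * x  -- replace 0 occurrence(s) of z with (z * x)
  => y == 11
stmt 4: y := 6 + x  -- replace 1 occurrence(s) of y with (6 + x)
  => ( 6 + x ) == 11
stmt 3: z := y - y  -- replace 0 occurrence(s) of z with (y - y)
  => ( 6 + x ) == 11
stmt 2: x := z - y  -- replace 1 occurrence(s) of x with (z - y)
  => ( 6 + ( z - y ) ) == 11
stmt 1: y := 8 - z  -- replace 1 occurrence(s) of y with (8 - z)
  => ( 6 + ( z - ( 8 - z ) ) ) == 11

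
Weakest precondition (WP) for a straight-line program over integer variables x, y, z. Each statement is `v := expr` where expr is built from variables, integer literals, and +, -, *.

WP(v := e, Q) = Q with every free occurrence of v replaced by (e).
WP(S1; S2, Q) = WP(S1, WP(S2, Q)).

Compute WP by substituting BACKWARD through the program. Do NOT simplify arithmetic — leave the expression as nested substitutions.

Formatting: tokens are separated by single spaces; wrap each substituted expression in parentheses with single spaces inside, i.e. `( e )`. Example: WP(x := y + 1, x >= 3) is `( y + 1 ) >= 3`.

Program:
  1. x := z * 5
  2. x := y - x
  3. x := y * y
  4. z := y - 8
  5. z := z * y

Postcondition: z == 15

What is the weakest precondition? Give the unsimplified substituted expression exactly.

Answer: ( ( y - 8 ) * y ) == 15

Derivation:
post: z == 15
stmt 5: z := z * y  -- replace 1 occurrence(s) of z with (z * y)
  => ( z * y ) == 15
stmt 4: z := y - 8  -- replace 1 occurrence(s) of z with (y - 8)
  => ( ( y - 8 ) * y ) == 15
stmt 3: x := y * y  -- replace 0 occurrence(s) of x with (y * y)
  => ( ( y - 8 ) * y ) == 15
stmt 2: x := y - x  -- replace 0 occurrence(s) of x with (y - x)
  => ( ( y - 8 ) * y ) == 15
stmt 1: x := z * 5  -- replace 0 occurrence(s) of x with (z * 5)
  => ( ( y - 8 ) * y ) == 15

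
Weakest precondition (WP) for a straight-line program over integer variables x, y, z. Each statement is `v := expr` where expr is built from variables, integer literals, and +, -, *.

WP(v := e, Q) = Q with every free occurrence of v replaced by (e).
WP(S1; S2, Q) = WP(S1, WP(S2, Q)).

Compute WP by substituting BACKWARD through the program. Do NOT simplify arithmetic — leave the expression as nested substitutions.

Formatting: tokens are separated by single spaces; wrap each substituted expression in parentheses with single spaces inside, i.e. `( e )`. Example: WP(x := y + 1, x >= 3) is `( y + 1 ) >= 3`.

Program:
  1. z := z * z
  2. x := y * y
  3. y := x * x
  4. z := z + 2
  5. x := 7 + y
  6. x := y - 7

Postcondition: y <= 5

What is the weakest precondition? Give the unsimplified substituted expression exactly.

post: y <= 5
stmt 6: x := y - 7  -- replace 0 occurrence(s) of x with (y - 7)
  => y <= 5
stmt 5: x := 7 + y  -- replace 0 occurrence(s) of x with (7 + y)
  => y <= 5
stmt 4: z := z + 2  -- replace 0 occurrence(s) of z with (z + 2)
  => y <= 5
stmt 3: y := x * x  -- replace 1 occurrence(s) of y with (x * x)
  => ( x * x ) <= 5
stmt 2: x := y * y  -- replace 2 occurrence(s) of x with (y * y)
  => ( ( y * y ) * ( y * y ) ) <= 5
stmt 1: z := z * z  -- replace 0 occurrence(s) of z with (z * z)
  => ( ( y * y ) * ( y * y ) ) <= 5

Answer: ( ( y * y ) * ( y * y ) ) <= 5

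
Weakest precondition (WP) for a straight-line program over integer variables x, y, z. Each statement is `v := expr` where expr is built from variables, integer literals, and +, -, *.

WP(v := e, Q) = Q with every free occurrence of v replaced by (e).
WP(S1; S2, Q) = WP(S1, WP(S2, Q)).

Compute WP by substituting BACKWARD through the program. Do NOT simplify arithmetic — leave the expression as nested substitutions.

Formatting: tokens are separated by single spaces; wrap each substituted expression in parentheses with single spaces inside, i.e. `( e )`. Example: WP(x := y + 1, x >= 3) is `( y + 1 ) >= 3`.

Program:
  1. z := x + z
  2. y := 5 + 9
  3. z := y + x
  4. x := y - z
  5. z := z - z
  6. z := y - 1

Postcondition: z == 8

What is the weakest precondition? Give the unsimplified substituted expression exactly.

Answer: ( ( 5 + 9 ) - 1 ) == 8

Derivation:
post: z == 8
stmt 6: z := y - 1  -- replace 1 occurrence(s) of z with (y - 1)
  => ( y - 1 ) == 8
stmt 5: z := z - z  -- replace 0 occurrence(s) of z with (z - z)
  => ( y - 1 ) == 8
stmt 4: x := y - z  -- replace 0 occurrence(s) of x with (y - z)
  => ( y - 1 ) == 8
stmt 3: z := y + x  -- replace 0 occurrence(s) of z with (y + x)
  => ( y - 1 ) == 8
stmt 2: y := 5 + 9  -- replace 1 occurrence(s) of y with (5 + 9)
  => ( ( 5 + 9 ) - 1 ) == 8
stmt 1: z := x + z  -- replace 0 occurrence(s) of z with (x + z)
  => ( ( 5 + 9 ) - 1 ) == 8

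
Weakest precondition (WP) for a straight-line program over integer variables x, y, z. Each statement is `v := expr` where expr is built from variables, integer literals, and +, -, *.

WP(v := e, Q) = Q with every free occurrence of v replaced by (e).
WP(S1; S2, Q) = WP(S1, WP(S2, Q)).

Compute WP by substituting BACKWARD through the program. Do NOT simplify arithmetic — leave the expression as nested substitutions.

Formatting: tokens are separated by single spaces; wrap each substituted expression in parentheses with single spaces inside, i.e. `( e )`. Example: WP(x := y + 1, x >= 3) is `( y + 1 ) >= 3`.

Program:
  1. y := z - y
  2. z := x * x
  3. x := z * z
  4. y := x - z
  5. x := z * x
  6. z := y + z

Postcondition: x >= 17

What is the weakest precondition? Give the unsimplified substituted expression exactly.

Answer: ( ( x * x ) * ( ( x * x ) * ( x * x ) ) ) >= 17

Derivation:
post: x >= 17
stmt 6: z := y + z  -- replace 0 occurrence(s) of z with (y + z)
  => x >= 17
stmt 5: x := z * x  -- replace 1 occurrence(s) of x with (z * x)
  => ( z * x ) >= 17
stmt 4: y := x - z  -- replace 0 occurrence(s) of y with (x - z)
  => ( z * x ) >= 17
stmt 3: x := z * z  -- replace 1 occurrence(s) of x with (z * z)
  => ( z * ( z * z ) ) >= 17
stmt 2: z := x * x  -- replace 3 occurrence(s) of z with (x * x)
  => ( ( x * x ) * ( ( x * x ) * ( x * x ) ) ) >= 17
stmt 1: y := z - y  -- replace 0 occurrence(s) of y with (z - y)
  => ( ( x * x ) * ( ( x * x ) * ( x * x ) ) ) >= 17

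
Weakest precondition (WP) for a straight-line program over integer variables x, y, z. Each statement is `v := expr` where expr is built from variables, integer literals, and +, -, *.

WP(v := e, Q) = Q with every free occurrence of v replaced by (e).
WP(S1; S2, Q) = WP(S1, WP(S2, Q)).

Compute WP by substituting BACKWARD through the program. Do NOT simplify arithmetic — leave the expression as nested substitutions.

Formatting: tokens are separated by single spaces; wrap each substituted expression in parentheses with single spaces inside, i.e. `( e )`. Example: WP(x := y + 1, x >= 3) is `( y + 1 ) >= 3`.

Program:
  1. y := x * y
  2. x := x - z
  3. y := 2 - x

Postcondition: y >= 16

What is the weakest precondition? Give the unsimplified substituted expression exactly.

post: y >= 16
stmt 3: y := 2 - x  -- replace 1 occurrence(s) of y with (2 - x)
  => ( 2 - x ) >= 16
stmt 2: x := x - z  -- replace 1 occurrence(s) of x with (x - z)
  => ( 2 - ( x - z ) ) >= 16
stmt 1: y := x * y  -- replace 0 occurrence(s) of y with (x * y)
  => ( 2 - ( x - z ) ) >= 16

Answer: ( 2 - ( x - z ) ) >= 16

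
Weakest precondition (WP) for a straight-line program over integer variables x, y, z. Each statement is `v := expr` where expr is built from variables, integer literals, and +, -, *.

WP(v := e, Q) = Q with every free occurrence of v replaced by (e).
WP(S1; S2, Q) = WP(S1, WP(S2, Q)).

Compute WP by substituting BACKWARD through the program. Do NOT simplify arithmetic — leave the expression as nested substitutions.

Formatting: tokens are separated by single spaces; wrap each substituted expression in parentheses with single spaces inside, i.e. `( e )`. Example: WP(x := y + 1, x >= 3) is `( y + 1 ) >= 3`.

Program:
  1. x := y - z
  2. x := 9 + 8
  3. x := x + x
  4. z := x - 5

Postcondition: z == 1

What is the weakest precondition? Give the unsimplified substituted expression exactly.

Answer: ( ( ( 9 + 8 ) + ( 9 + 8 ) ) - 5 ) == 1

Derivation:
post: z == 1
stmt 4: z := x - 5  -- replace 1 occurrence(s) of z with (x - 5)
  => ( x - 5 ) == 1
stmt 3: x := x + x  -- replace 1 occurrence(s) of x with (x + x)
  => ( ( x + x ) - 5 ) == 1
stmt 2: x := 9 + 8  -- replace 2 occurrence(s) of x with (9 + 8)
  => ( ( ( 9 + 8 ) + ( 9 + 8 ) ) - 5 ) == 1
stmt 1: x := y - z  -- replace 0 occurrence(s) of x with (y - z)
  => ( ( ( 9 + 8 ) + ( 9 + 8 ) ) - 5 ) == 1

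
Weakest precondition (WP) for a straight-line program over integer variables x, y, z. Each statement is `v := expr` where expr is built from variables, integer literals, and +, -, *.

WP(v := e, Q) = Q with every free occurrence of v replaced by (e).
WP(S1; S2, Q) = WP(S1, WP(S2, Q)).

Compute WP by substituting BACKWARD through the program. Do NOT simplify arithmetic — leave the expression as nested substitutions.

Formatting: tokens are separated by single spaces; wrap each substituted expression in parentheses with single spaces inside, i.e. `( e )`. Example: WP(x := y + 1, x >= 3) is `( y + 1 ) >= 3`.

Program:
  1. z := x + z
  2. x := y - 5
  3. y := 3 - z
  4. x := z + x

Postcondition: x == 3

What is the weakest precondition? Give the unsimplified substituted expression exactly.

Answer: ( ( x + z ) + ( y - 5 ) ) == 3

Derivation:
post: x == 3
stmt 4: x := z + x  -- replace 1 occurrence(s) of x with (z + x)
  => ( z + x ) == 3
stmt 3: y := 3 - z  -- replace 0 occurrence(s) of y with (3 - z)
  => ( z + x ) == 3
stmt 2: x := y - 5  -- replace 1 occurrence(s) of x with (y - 5)
  => ( z + ( y - 5 ) ) == 3
stmt 1: z := x + z  -- replace 1 occurrence(s) of z with (x + z)
  => ( ( x + z ) + ( y - 5 ) ) == 3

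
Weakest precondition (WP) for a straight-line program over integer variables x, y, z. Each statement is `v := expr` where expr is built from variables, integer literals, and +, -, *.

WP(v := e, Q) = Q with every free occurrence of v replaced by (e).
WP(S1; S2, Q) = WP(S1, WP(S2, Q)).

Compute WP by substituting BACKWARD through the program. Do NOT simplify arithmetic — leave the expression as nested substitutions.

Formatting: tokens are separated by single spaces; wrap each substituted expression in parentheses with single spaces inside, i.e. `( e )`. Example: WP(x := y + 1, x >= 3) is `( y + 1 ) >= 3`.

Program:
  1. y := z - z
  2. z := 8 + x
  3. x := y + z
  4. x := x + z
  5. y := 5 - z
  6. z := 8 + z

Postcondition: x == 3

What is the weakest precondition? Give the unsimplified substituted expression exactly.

Answer: ( ( ( z - z ) + ( 8 + x ) ) + ( 8 + x ) ) == 3

Derivation:
post: x == 3
stmt 6: z := 8 + z  -- replace 0 occurrence(s) of z with (8 + z)
  => x == 3
stmt 5: y := 5 - z  -- replace 0 occurrence(s) of y with (5 - z)
  => x == 3
stmt 4: x := x + z  -- replace 1 occurrence(s) of x with (x + z)
  => ( x + z ) == 3
stmt 3: x := y + z  -- replace 1 occurrence(s) of x with (y + z)
  => ( ( y + z ) + z ) == 3
stmt 2: z := 8 + x  -- replace 2 occurrence(s) of z with (8 + x)
  => ( ( y + ( 8 + x ) ) + ( 8 + x ) ) == 3
stmt 1: y := z - z  -- replace 1 occurrence(s) of y with (z - z)
  => ( ( ( z - z ) + ( 8 + x ) ) + ( 8 + x ) ) == 3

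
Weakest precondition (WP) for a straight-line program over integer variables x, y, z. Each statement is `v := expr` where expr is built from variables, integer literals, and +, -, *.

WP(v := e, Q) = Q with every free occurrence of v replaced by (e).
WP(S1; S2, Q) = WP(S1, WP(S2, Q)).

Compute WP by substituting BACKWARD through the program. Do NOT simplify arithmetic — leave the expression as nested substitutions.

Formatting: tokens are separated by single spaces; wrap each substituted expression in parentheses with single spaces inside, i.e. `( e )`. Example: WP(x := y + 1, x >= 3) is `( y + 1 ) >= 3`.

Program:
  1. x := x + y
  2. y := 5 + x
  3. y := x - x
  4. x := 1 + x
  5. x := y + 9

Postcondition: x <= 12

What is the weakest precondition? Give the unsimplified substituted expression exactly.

post: x <= 12
stmt 5: x := y + 9  -- replace 1 occurrence(s) of x with (y + 9)
  => ( y + 9 ) <= 12
stmt 4: x := 1 + x  -- replace 0 occurrence(s) of x with (1 + x)
  => ( y + 9 ) <= 12
stmt 3: y := x - x  -- replace 1 occurrence(s) of y with (x - x)
  => ( ( x - x ) + 9 ) <= 12
stmt 2: y := 5 + x  -- replace 0 occurrence(s) of y with (5 + x)
  => ( ( x - x ) + 9 ) <= 12
stmt 1: x := x + y  -- replace 2 occurrence(s) of x with (x + y)
  => ( ( ( x + y ) - ( x + y ) ) + 9 ) <= 12

Answer: ( ( ( x + y ) - ( x + y ) ) + 9 ) <= 12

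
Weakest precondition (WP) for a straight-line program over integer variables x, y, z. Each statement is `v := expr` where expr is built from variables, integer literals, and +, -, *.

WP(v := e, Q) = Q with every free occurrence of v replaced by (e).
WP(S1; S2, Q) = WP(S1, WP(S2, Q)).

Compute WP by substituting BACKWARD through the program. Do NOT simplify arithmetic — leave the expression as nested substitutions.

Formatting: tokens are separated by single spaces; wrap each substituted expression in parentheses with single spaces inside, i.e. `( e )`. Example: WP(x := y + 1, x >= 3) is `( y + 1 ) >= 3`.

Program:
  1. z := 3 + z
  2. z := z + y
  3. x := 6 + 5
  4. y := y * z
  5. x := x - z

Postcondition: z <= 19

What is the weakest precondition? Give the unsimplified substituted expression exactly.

Answer: ( ( 3 + z ) + y ) <= 19

Derivation:
post: z <= 19
stmt 5: x := x - z  -- replace 0 occurrence(s) of x with (x - z)
  => z <= 19
stmt 4: y := y * z  -- replace 0 occurrence(s) of y with (y * z)
  => z <= 19
stmt 3: x := 6 + 5  -- replace 0 occurrence(s) of x with (6 + 5)
  => z <= 19
stmt 2: z := z + y  -- replace 1 occurrence(s) of z with (z + y)
  => ( z + y ) <= 19
stmt 1: z := 3 + z  -- replace 1 occurrence(s) of z with (3 + z)
  => ( ( 3 + z ) + y ) <= 19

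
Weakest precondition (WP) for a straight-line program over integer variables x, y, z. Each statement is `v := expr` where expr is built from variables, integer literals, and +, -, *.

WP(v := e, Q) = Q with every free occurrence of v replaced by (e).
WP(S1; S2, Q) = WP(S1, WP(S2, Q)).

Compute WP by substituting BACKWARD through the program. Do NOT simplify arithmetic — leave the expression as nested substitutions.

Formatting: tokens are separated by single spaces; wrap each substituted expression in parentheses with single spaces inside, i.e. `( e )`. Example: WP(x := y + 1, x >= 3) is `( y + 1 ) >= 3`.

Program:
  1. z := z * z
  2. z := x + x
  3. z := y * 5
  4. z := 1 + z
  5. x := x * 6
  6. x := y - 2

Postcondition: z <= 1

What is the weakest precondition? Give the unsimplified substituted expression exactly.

post: z <= 1
stmt 6: x := y - 2  -- replace 0 occurrence(s) of x with (y - 2)
  => z <= 1
stmt 5: x := x * 6  -- replace 0 occurrence(s) of x with (x * 6)
  => z <= 1
stmt 4: z := 1 + z  -- replace 1 occurrence(s) of z with (1 + z)
  => ( 1 + z ) <= 1
stmt 3: z := y * 5  -- replace 1 occurrence(s) of z with (y * 5)
  => ( 1 + ( y * 5 ) ) <= 1
stmt 2: z := x + x  -- replace 0 occurrence(s) of z with (x + x)
  => ( 1 + ( y * 5 ) ) <= 1
stmt 1: z := z * z  -- replace 0 occurrence(s) of z with (z * z)
  => ( 1 + ( y * 5 ) ) <= 1

Answer: ( 1 + ( y * 5 ) ) <= 1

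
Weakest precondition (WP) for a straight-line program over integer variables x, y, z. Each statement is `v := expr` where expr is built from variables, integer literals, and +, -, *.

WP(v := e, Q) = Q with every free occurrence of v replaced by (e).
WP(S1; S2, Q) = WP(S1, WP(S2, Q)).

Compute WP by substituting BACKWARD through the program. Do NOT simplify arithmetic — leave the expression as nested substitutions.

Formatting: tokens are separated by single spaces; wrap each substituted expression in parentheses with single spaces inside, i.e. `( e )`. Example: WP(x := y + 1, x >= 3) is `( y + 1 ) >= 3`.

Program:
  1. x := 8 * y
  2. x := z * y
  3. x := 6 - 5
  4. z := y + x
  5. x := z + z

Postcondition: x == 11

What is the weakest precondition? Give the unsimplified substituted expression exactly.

post: x == 11
stmt 5: x := z + z  -- replace 1 occurrence(s) of x with (z + z)
  => ( z + z ) == 11
stmt 4: z := y + x  -- replace 2 occurrence(s) of z with (y + x)
  => ( ( y + x ) + ( y + x ) ) == 11
stmt 3: x := 6 - 5  -- replace 2 occurrence(s) of x with (6 - 5)
  => ( ( y + ( 6 - 5 ) ) + ( y + ( 6 - 5 ) ) ) == 11
stmt 2: x := z * y  -- replace 0 occurrence(s) of x with (z * y)
  => ( ( y + ( 6 - 5 ) ) + ( y + ( 6 - 5 ) ) ) == 11
stmt 1: x := 8 * y  -- replace 0 occurrence(s) of x with (8 * y)
  => ( ( y + ( 6 - 5 ) ) + ( y + ( 6 - 5 ) ) ) == 11

Answer: ( ( y + ( 6 - 5 ) ) + ( y + ( 6 - 5 ) ) ) == 11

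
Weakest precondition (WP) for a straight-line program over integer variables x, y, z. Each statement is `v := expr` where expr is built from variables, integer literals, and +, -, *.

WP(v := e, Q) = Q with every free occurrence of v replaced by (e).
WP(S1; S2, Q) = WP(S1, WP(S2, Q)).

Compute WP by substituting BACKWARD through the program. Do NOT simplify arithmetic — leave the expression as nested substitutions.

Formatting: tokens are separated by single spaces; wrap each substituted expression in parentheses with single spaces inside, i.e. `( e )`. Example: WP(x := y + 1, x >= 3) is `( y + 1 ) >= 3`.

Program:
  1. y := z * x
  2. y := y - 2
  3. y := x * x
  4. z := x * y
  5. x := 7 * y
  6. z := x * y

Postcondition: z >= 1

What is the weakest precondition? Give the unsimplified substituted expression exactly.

Answer: ( ( 7 * ( x * x ) ) * ( x * x ) ) >= 1

Derivation:
post: z >= 1
stmt 6: z := x * y  -- replace 1 occurrence(s) of z with (x * y)
  => ( x * y ) >= 1
stmt 5: x := 7 * y  -- replace 1 occurrence(s) of x with (7 * y)
  => ( ( 7 * y ) * y ) >= 1
stmt 4: z := x * y  -- replace 0 occurrence(s) of z with (x * y)
  => ( ( 7 * y ) * y ) >= 1
stmt 3: y := x * x  -- replace 2 occurrence(s) of y with (x * x)
  => ( ( 7 * ( x * x ) ) * ( x * x ) ) >= 1
stmt 2: y := y - 2  -- replace 0 occurrence(s) of y with (y - 2)
  => ( ( 7 * ( x * x ) ) * ( x * x ) ) >= 1
stmt 1: y := z * x  -- replace 0 occurrence(s) of y with (z * x)
  => ( ( 7 * ( x * x ) ) * ( x * x ) ) >= 1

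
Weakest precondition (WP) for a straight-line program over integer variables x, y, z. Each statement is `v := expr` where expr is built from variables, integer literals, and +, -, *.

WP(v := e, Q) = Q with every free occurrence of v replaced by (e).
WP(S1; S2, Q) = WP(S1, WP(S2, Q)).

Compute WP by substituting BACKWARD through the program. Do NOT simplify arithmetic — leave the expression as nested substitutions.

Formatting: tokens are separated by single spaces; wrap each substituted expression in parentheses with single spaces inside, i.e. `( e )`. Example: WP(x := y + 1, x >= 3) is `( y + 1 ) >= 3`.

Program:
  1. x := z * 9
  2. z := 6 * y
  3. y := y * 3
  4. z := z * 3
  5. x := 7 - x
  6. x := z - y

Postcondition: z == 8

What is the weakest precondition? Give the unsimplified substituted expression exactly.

Answer: ( ( 6 * y ) * 3 ) == 8

Derivation:
post: z == 8
stmt 6: x := z - y  -- replace 0 occurrence(s) of x with (z - y)
  => z == 8
stmt 5: x := 7 - x  -- replace 0 occurrence(s) of x with (7 - x)
  => z == 8
stmt 4: z := z * 3  -- replace 1 occurrence(s) of z with (z * 3)
  => ( z * 3 ) == 8
stmt 3: y := y * 3  -- replace 0 occurrence(s) of y with (y * 3)
  => ( z * 3 ) == 8
stmt 2: z := 6 * y  -- replace 1 occurrence(s) of z with (6 * y)
  => ( ( 6 * y ) * 3 ) == 8
stmt 1: x := z * 9  -- replace 0 occurrence(s) of x with (z * 9)
  => ( ( 6 * y ) * 3 ) == 8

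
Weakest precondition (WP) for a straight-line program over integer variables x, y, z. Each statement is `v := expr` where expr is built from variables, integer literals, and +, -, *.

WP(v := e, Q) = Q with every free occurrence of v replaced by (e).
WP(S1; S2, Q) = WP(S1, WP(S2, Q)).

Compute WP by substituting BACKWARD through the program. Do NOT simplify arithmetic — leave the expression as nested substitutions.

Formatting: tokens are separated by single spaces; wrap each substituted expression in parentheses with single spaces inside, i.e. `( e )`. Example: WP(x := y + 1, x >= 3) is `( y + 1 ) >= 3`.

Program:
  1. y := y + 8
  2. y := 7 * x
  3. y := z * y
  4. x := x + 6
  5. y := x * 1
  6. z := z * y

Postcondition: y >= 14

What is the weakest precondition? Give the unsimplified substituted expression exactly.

Answer: ( ( x + 6 ) * 1 ) >= 14

Derivation:
post: y >= 14
stmt 6: z := z * y  -- replace 0 occurrence(s) of z with (z * y)
  => y >= 14
stmt 5: y := x * 1  -- replace 1 occurrence(s) of y with (x * 1)
  => ( x * 1 ) >= 14
stmt 4: x := x + 6  -- replace 1 occurrence(s) of x with (x + 6)
  => ( ( x + 6 ) * 1 ) >= 14
stmt 3: y := z * y  -- replace 0 occurrence(s) of y with (z * y)
  => ( ( x + 6 ) * 1 ) >= 14
stmt 2: y := 7 * x  -- replace 0 occurrence(s) of y with (7 * x)
  => ( ( x + 6 ) * 1 ) >= 14
stmt 1: y := y + 8  -- replace 0 occurrence(s) of y with (y + 8)
  => ( ( x + 6 ) * 1 ) >= 14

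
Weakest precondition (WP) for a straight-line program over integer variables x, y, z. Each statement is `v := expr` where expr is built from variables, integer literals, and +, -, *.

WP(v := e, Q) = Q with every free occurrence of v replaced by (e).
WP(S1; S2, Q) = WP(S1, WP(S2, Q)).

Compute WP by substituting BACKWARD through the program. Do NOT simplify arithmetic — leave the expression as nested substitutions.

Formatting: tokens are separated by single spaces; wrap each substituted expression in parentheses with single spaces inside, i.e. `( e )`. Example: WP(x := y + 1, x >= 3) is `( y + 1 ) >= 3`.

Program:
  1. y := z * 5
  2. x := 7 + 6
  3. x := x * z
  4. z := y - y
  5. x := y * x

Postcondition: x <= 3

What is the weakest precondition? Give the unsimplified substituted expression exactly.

post: x <= 3
stmt 5: x := y * x  -- replace 1 occurrence(s) of x with (y * x)
  => ( y * x ) <= 3
stmt 4: z := y - y  -- replace 0 occurrence(s) of z with (y - y)
  => ( y * x ) <= 3
stmt 3: x := x * z  -- replace 1 occurrence(s) of x with (x * z)
  => ( y * ( x * z ) ) <= 3
stmt 2: x := 7 + 6  -- replace 1 occurrence(s) of x with (7 + 6)
  => ( y * ( ( 7 + 6 ) * z ) ) <= 3
stmt 1: y := z * 5  -- replace 1 occurrence(s) of y with (z * 5)
  => ( ( z * 5 ) * ( ( 7 + 6 ) * z ) ) <= 3

Answer: ( ( z * 5 ) * ( ( 7 + 6 ) * z ) ) <= 3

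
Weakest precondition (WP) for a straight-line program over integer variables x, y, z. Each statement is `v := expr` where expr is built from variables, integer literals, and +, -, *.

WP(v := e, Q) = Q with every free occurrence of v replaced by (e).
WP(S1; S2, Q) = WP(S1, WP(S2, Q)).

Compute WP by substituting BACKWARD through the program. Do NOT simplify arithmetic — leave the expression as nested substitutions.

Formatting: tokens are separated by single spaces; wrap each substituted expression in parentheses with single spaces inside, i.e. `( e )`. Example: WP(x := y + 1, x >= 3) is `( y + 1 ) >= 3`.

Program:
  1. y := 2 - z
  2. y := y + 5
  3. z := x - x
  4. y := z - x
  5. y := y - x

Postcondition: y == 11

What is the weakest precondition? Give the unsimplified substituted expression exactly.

Answer: ( ( ( x - x ) - x ) - x ) == 11

Derivation:
post: y == 11
stmt 5: y := y - x  -- replace 1 occurrence(s) of y with (y - x)
  => ( y - x ) == 11
stmt 4: y := z - x  -- replace 1 occurrence(s) of y with (z - x)
  => ( ( z - x ) - x ) == 11
stmt 3: z := x - x  -- replace 1 occurrence(s) of z with (x - x)
  => ( ( ( x - x ) - x ) - x ) == 11
stmt 2: y := y + 5  -- replace 0 occurrence(s) of y with (y + 5)
  => ( ( ( x - x ) - x ) - x ) == 11
stmt 1: y := 2 - z  -- replace 0 occurrence(s) of y with (2 - z)
  => ( ( ( x - x ) - x ) - x ) == 11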